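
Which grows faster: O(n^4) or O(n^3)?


cubic grows slower than quartic
O(n^3) is asymptotically smaller; O(n^4) grows faster


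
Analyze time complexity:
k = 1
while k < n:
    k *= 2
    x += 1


Per nesting level: O(log n) = O(log n)
Complexity: O(log n)


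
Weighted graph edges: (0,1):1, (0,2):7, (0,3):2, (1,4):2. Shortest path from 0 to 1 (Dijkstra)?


Dijkstra from 0:
Distances: {0: 0, 1: 1, 2: 7, 3: 2, 4: 3}
Shortest distance to 1 = 1, path = [0, 1]


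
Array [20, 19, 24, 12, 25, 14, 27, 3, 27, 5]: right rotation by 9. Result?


Right rotate by 9: [19, 24, 12, 25, 14, 27, 3, 27, 5, 20]


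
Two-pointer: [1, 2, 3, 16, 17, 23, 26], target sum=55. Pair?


Two pointers: lo=0, hi=6
No pair sums to 55


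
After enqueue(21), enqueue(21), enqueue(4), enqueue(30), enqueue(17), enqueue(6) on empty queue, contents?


enqueue(21) -> [21]
enqueue(21) -> [21, 21]
enqueue(4) -> [21, 21, 4]
enqueue(30) -> [21, 21, 4, 30]
enqueue(17) -> [21, 21, 4, 30, 17]
enqueue(6) -> [21, 21, 4, 30, 17, 6]
Final queue (front to back): [21, 21, 4, 30, 17, 6]


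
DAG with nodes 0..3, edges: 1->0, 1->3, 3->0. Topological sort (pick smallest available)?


Kahn's algorithm, process smallest node first
Order: [1, 2, 3, 0]


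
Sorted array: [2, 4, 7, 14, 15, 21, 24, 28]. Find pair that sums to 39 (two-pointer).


Two pointers: lo=0, hi=7
Found pair: (15, 24) summing to 39


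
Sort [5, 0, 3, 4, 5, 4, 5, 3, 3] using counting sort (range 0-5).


Count array: [1, 0, 0, 3, 2, 3]
Reconstruct: [0, 3, 3, 3, 4, 4, 5, 5, 5]


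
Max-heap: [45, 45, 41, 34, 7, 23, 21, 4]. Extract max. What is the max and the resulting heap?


Max = 45
Replace root with last, heapify down
Resulting heap: [45, 34, 41, 4, 7, 23, 21]


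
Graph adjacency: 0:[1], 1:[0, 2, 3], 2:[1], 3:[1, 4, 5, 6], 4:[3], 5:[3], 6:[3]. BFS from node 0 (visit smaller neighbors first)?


BFS queue: start with [0]
Visit order: [0, 1, 2, 3, 4, 5, 6]


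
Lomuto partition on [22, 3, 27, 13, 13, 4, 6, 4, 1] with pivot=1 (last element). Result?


Elements <= 1 go left of pivot.
Result: [1, 3, 27, 13, 13, 4, 6, 4, 22], pivot at index 0


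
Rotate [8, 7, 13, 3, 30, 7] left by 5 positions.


Left rotate by 5: [7, 8, 7, 13, 3, 30]


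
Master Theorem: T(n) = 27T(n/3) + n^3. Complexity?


a=27, b=3, c=3. log_3(27)=3 = c=3. Case 2: O(n^c log n) = O(n^3 log n)
Complexity: O(n^3 log n)


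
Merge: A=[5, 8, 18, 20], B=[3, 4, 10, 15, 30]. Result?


Compare heads, take smaller each step.
Merged: [3, 4, 5, 8, 10, 15, 18, 20, 30]


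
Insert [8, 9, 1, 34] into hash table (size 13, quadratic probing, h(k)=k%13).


Insertions: 8->slot 8; 9->slot 9; 1->slot 1; 34->slot 12
Table: [None, 1, None, None, None, None, None, None, 8, 9, None, None, 34]


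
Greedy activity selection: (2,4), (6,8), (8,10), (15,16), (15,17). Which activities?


Greedy: pick earliest-ending, then skip overlaps.
Selected (4 activities): [(2, 4), (6, 8), (8, 10), (15, 16)]


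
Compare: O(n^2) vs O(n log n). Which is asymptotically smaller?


linearithmic grows slower than quadratic
O(n log n) is asymptotically smaller; O(n^2) grows faster


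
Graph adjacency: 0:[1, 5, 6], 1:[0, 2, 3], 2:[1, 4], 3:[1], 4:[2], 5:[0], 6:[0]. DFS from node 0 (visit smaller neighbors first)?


DFS stack-based: start with [0]
Visit order: [0, 1, 2, 4, 3, 5, 6]


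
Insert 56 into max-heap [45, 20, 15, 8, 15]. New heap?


Append 56: [45, 20, 15, 8, 15, 56]
Bubble up: swap idx 5(56) with idx 2(15); swap idx 2(56) with idx 0(45)
Result: [56, 20, 45, 8, 15, 15]


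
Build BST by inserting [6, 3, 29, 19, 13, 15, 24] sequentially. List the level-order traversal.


Root = 6; build tree by BST insertion.
Level-Order traversal: [6, 3, 29, 19, 13, 24, 15]


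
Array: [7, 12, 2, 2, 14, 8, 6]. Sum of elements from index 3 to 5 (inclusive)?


Prefix sums: [0, 7, 19, 21, 23, 37, 45, 51]
Sum[3..5] = prefix[6] - prefix[3] = 45 - 21 = 24


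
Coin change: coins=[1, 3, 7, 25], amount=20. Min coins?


dp[0]=0; dp[i]=1+min(dp[i-c] for c in coins)
...dp[15]=3, dp[16]=4, dp[17]=3, dp[18]=4, dp[19]=5, dp[20]=4
Minimum coins for 20 = 4


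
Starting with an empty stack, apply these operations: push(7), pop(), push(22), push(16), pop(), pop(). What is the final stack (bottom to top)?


push(7) -> [7]
pop() returns 7 -> []
push(22) -> [22]
push(16) -> [22, 16]
pop() returns 16 -> [22]
pop() returns 22 -> []
Final stack (bottom to top): []


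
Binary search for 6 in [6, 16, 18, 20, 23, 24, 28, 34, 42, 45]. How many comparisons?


Search for 6:
[0,9] mid=4 arr[4]=23
[0,3] mid=1 arr[1]=16
[0,0] mid=0 arr[0]=6
Total: 3 comparisons


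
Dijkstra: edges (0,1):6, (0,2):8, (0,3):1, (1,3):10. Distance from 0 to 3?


Dijkstra from 0:
Distances: {0: 0, 1: 6, 2: 8, 3: 1}
Shortest distance to 3 = 1, path = [0, 3]


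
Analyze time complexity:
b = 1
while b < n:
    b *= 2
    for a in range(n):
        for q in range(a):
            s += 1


Per nesting level: O(log n) * O(n) * O(n) [triangular over a] = O(n^2 log n)
Complexity: O(n^2 log n)


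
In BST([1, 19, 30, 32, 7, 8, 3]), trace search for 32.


BST root = 1
Search for 32: compare at each node
Path: [1, 19, 30, 32]


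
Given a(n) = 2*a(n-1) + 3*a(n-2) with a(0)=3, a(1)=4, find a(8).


Build bottom-up:
...a(6)=1277, a(7)=3826, a(8)=2*3826+3*1277=11483


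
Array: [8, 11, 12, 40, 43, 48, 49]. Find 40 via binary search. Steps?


Search for 40:
[0,6] mid=3 arr[3]=40
Total: 1 comparisons


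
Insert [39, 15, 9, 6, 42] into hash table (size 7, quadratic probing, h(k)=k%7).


Insertions: 39->slot 4; 15->slot 1; 9->slot 2; 6->slot 6; 42->slot 0
Table: [42, 15, 9, None, 39, None, 6]


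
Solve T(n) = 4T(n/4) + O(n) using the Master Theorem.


a=4, b=4, c=1. log_4(4)=1 = c=1. Case 2: O(n^c log n) = O(n log n)
Complexity: O(n log n)


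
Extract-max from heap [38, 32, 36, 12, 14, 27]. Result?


Max = 38
Replace root with last, heapify down
Resulting heap: [36, 32, 27, 12, 14]


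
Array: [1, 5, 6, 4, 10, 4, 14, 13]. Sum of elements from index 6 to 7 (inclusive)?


Prefix sums: [0, 1, 6, 12, 16, 26, 30, 44, 57]
Sum[6..7] = prefix[8] - prefix[6] = 57 - 30 = 27


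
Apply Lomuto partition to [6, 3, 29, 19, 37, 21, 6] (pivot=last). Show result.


Elements <= 6 go left of pivot.
Result: [6, 3, 6, 19, 37, 21, 29], pivot at index 2


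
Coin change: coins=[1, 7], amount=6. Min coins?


dp[0]=0; dp[i]=1+min(dp[i-c] for c in coins)
...dp[1]=1, dp[2]=2, dp[3]=3, dp[4]=4, dp[5]=5, dp[6]=6
Minimum coins for 6 = 6


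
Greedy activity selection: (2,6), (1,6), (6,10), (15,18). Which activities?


Greedy: pick earliest-ending, then skip overlaps.
Selected (3 activities): [(2, 6), (6, 10), (15, 18)]


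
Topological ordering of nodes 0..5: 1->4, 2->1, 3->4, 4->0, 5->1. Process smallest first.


Kahn's algorithm, process smallest node first
Order: [2, 3, 5, 1, 4, 0]


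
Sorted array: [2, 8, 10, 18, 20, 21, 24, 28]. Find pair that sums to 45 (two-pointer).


Two pointers: lo=0, hi=7
Found pair: (21, 24) summing to 45


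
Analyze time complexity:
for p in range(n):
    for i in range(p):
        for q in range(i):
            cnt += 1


Per nesting level: O(n) * O(n) [triangular over p] * O(n) [triangular over i] = O(n^3)
Complexity: O(n^3)


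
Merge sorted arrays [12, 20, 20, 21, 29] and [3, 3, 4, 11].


Compare heads, take smaller each step.
Merged: [3, 3, 4, 11, 12, 20, 20, 21, 29]


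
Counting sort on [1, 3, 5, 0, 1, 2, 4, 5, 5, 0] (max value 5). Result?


Count array: [2, 2, 1, 1, 1, 3]
Reconstruct: [0, 0, 1, 1, 2, 3, 4, 5, 5, 5]


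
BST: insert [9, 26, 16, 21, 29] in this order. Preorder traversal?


Root = 9; build tree by BST insertion.
Preorder traversal: [9, 26, 16, 21, 29]


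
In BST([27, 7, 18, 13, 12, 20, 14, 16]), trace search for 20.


BST root = 27
Search for 20: compare at each node
Path: [27, 7, 18, 20]


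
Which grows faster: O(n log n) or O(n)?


linear grows slower than linearithmic
O(n) is asymptotically smaller; O(n log n) grows faster


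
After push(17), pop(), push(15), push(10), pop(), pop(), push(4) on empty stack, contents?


push(17) -> [17]
pop() returns 17 -> []
push(15) -> [15]
push(10) -> [15, 10]
pop() returns 10 -> [15]
pop() returns 15 -> []
push(4) -> [4]
Final stack (bottom to top): [4]


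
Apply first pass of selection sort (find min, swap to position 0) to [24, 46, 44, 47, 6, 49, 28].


After one pass: [6, 46, 44, 47, 24, 49, 28]


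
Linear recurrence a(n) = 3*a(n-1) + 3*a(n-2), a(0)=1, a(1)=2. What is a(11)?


Build bottom-up:
...a(9)=98577, a(10)=373734, a(11)=3*373734+3*98577=1416933


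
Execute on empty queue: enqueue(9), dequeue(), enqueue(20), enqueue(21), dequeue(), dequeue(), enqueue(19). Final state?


enqueue(9) -> [9]
dequeue() returns 9 -> []
enqueue(20) -> [20]
enqueue(21) -> [20, 21]
dequeue() returns 20 -> [21]
dequeue() returns 21 -> []
enqueue(19) -> [19]
Final queue (front to back): [19]


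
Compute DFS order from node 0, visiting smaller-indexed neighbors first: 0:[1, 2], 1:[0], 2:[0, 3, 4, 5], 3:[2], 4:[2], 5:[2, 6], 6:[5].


DFS stack-based: start with [0]
Visit order: [0, 1, 2, 3, 4, 5, 6]


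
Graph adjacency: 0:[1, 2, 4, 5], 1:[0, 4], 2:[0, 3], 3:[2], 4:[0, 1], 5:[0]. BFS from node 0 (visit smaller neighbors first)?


BFS queue: start with [0]
Visit order: [0, 1, 2, 4, 5, 3]


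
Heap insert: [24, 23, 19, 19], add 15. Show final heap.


Append 15: [24, 23, 19, 19, 15]
Bubble up: no swaps needed
Result: [24, 23, 19, 19, 15]


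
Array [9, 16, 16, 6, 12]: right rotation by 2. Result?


Right rotate by 2: [6, 12, 9, 16, 16]


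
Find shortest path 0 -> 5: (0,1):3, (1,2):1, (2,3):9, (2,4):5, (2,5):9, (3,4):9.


Dijkstra from 0:
Distances: {0: 0, 1: 3, 2: 4, 3: 13, 4: 9, 5: 13}
Shortest distance to 5 = 13, path = [0, 1, 2, 5]


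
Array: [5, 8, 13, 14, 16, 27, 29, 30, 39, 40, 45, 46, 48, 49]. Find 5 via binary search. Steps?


Search for 5:
[0,13] mid=6 arr[6]=29
[0,5] mid=2 arr[2]=13
[0,1] mid=0 arr[0]=5
Total: 3 comparisons


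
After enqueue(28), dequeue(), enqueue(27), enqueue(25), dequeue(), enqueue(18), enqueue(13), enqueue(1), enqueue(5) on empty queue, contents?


enqueue(28) -> [28]
dequeue() returns 28 -> []
enqueue(27) -> [27]
enqueue(25) -> [27, 25]
dequeue() returns 27 -> [25]
enqueue(18) -> [25, 18]
enqueue(13) -> [25, 18, 13]
enqueue(1) -> [25, 18, 13, 1]
enqueue(5) -> [25, 18, 13, 1, 5]
Final queue (front to back): [25, 18, 13, 1, 5]


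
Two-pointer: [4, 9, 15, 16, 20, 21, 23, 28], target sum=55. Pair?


Two pointers: lo=0, hi=7
No pair sums to 55


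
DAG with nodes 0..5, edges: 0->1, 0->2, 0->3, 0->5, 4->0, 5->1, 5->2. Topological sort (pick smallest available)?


Kahn's algorithm, process smallest node first
Order: [4, 0, 3, 5, 1, 2]


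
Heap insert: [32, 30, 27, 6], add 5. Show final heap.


Append 5: [32, 30, 27, 6, 5]
Bubble up: no swaps needed
Result: [32, 30, 27, 6, 5]


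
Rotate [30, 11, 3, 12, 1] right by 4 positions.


Right rotate by 4: [11, 3, 12, 1, 30]


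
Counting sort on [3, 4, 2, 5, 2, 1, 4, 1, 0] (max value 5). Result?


Count array: [1, 2, 2, 1, 2, 1]
Reconstruct: [0, 1, 1, 2, 2, 3, 4, 4, 5]


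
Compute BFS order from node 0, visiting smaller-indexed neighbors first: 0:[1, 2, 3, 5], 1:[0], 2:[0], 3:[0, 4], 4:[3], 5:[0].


BFS queue: start with [0]
Visit order: [0, 1, 2, 3, 5, 4]


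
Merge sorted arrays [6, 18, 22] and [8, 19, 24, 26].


Compare heads, take smaller each step.
Merged: [6, 8, 18, 19, 22, 24, 26]


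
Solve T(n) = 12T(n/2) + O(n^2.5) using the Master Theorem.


a=12, b=2, c=2.5. log_2(12)=3.585 > c=2.5. Case 1: O(n^log_b(a)) = O(n^3.585)
Complexity: O(n^3.585)


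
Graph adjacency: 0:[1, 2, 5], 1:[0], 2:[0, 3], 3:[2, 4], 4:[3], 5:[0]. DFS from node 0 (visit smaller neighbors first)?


DFS stack-based: start with [0]
Visit order: [0, 1, 2, 3, 4, 5]


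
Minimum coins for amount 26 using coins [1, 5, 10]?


dp[0]=0; dp[i]=1+min(dp[i-c] for c in coins)
...dp[21]=3, dp[22]=4, dp[23]=5, dp[24]=6, dp[25]=3, dp[26]=4
Minimum coins for 26 = 4


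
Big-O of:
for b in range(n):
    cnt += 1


Per nesting level: O(n) = O(n)
Complexity: O(n)


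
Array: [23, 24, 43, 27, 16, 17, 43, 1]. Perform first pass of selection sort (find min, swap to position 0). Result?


After one pass: [1, 24, 43, 27, 16, 17, 43, 23]


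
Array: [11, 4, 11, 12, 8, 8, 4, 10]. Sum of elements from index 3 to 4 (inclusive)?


Prefix sums: [0, 11, 15, 26, 38, 46, 54, 58, 68]
Sum[3..4] = prefix[5] - prefix[3] = 46 - 26 = 20


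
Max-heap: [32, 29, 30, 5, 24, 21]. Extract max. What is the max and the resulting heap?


Max = 32
Replace root with last, heapify down
Resulting heap: [30, 29, 21, 5, 24]


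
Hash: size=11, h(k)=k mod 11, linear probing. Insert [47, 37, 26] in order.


Insertions: 47->slot 3; 37->slot 4; 26->slot 5
Table: [None, None, None, 47, 37, 26, None, None, None, None, None]


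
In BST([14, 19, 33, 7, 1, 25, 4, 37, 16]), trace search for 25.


BST root = 14
Search for 25: compare at each node
Path: [14, 19, 33, 25]


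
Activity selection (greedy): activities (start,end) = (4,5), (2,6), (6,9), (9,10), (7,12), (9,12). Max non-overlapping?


Greedy: pick earliest-ending, then skip overlaps.
Selected (3 activities): [(4, 5), (6, 9), (9, 10)]


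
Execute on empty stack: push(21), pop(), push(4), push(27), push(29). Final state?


push(21) -> [21]
pop() returns 21 -> []
push(4) -> [4]
push(27) -> [4, 27]
push(29) -> [4, 27, 29]
Final stack (bottom to top): [4, 27, 29]


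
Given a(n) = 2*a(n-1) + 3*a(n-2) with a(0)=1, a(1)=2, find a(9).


Build bottom-up:
...a(7)=1640, a(8)=4921, a(9)=2*4921+3*1640=14762


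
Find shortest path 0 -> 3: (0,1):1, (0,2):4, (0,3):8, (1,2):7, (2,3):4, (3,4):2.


Dijkstra from 0:
Distances: {0: 0, 1: 1, 2: 4, 3: 8, 4: 10}
Shortest distance to 3 = 8, path = [0, 3]


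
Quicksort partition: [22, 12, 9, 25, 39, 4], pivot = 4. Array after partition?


Elements <= 4 go left of pivot.
Result: [4, 12, 9, 25, 39, 22], pivot at index 0


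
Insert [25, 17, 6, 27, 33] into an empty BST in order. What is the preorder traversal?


Root = 25; build tree by BST insertion.
Preorder traversal: [25, 17, 6, 27, 33]


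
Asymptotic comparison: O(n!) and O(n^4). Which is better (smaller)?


quartic grows slower than factorial
O(n^4) is asymptotically smaller; O(n!) grows faster


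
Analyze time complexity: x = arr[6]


Analysis: constant-time operation, no loop
Complexity: O(1)


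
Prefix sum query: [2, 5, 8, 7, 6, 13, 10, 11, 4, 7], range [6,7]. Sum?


Prefix sums: [0, 2, 7, 15, 22, 28, 41, 51, 62, 66, 73]
Sum[6..7] = prefix[8] - prefix[6] = 62 - 41 = 21


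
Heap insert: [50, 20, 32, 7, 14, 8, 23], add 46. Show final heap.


Append 46: [50, 20, 32, 7, 14, 8, 23, 46]
Bubble up: swap idx 7(46) with idx 3(7); swap idx 3(46) with idx 1(20)
Result: [50, 46, 32, 20, 14, 8, 23, 7]


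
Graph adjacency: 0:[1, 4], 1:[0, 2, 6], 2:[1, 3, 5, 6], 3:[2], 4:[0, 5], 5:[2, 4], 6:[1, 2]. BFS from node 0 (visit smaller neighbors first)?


BFS queue: start with [0]
Visit order: [0, 1, 4, 2, 6, 5, 3]


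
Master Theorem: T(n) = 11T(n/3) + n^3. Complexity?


a=11, b=3, c=3. log_3(11)=2.183 < c=3. Case 3: O(n^c) = O(n^3)
Complexity: O(n^3)


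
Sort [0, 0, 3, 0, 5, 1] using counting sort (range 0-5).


Count array: [3, 1, 0, 1, 0, 1]
Reconstruct: [0, 0, 0, 1, 3, 5]


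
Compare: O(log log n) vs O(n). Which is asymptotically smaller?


double-logarithmic grows slower than linear
O(log log n) is asymptotically smaller; O(n) grows faster


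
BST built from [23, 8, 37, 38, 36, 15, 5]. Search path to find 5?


BST root = 23
Search for 5: compare at each node
Path: [23, 8, 5]


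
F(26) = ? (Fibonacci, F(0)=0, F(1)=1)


F(n)=F(n-1)+F(n-2)
...F(24)=46368, F(25)=75025, F(26)=121393


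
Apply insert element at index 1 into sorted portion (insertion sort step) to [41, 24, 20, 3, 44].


After one pass: [24, 41, 20, 3, 44]


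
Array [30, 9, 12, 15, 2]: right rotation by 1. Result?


Right rotate by 1: [2, 30, 9, 12, 15]


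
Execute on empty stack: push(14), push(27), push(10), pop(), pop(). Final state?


push(14) -> [14]
push(27) -> [14, 27]
push(10) -> [14, 27, 10]
pop() returns 10 -> [14, 27]
pop() returns 27 -> [14]
Final stack (bottom to top): [14]


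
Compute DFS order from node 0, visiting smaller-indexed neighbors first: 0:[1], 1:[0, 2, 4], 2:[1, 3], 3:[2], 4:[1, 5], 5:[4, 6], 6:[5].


DFS stack-based: start with [0]
Visit order: [0, 1, 2, 3, 4, 5, 6]


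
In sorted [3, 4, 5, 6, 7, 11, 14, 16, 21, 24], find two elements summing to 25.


Two pointers: lo=0, hi=9
Found pair: (4, 21) summing to 25


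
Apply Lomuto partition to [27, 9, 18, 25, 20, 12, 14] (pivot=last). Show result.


Elements <= 14 go left of pivot.
Result: [9, 12, 14, 25, 20, 27, 18], pivot at index 2


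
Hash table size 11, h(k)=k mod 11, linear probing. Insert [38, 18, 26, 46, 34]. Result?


Insertions: 38->slot 5; 18->slot 7; 26->slot 4; 46->slot 2; 34->slot 1
Table: [None, 34, 46, None, 26, 38, None, 18, None, None, None]


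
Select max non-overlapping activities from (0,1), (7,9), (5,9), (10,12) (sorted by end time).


Greedy: pick earliest-ending, then skip overlaps.
Selected (3 activities): [(0, 1), (7, 9), (10, 12)]


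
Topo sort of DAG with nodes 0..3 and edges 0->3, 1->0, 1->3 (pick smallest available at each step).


Kahn's algorithm, process smallest node first
Order: [1, 0, 2, 3]


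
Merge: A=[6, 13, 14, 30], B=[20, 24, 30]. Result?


Compare heads, take smaller each step.
Merged: [6, 13, 14, 20, 24, 30, 30]


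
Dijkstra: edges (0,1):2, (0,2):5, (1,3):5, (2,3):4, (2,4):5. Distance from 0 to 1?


Dijkstra from 0:
Distances: {0: 0, 1: 2, 2: 5, 3: 7, 4: 10}
Shortest distance to 1 = 2, path = [0, 1]


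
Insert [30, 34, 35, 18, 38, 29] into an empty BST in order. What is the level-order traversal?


Root = 30; build tree by BST insertion.
Level-Order traversal: [30, 18, 34, 29, 35, 38]


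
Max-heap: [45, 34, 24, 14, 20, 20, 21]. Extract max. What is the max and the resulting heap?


Max = 45
Replace root with last, heapify down
Resulting heap: [34, 21, 24, 14, 20, 20]


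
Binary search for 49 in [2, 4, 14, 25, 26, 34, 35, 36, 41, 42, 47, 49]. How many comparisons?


Search for 49:
[0,11] mid=5 arr[5]=34
[6,11] mid=8 arr[8]=41
[9,11] mid=10 arr[10]=47
[11,11] mid=11 arr[11]=49
Total: 4 comparisons


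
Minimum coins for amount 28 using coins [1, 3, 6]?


dp[0]=0; dp[i]=1+min(dp[i-c] for c in coins)
...dp[23]=6, dp[24]=4, dp[25]=5, dp[26]=6, dp[27]=5, dp[28]=6
Minimum coins for 28 = 6


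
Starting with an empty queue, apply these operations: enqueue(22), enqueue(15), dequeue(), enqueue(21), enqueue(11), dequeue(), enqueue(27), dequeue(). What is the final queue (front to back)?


enqueue(22) -> [22]
enqueue(15) -> [22, 15]
dequeue() returns 22 -> [15]
enqueue(21) -> [15, 21]
enqueue(11) -> [15, 21, 11]
dequeue() returns 15 -> [21, 11]
enqueue(27) -> [21, 11, 27]
dequeue() returns 21 -> [11, 27]
Final queue (front to back): [11, 27]


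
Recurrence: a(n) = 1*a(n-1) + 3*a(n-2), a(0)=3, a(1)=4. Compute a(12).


Build bottom-up:
...a(10)=9208, a(11)=21163, a(12)=1*21163+3*9208=48787


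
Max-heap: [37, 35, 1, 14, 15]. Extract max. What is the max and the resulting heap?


Max = 37
Replace root with last, heapify down
Resulting heap: [35, 15, 1, 14]


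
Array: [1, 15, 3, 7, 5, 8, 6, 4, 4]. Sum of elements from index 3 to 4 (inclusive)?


Prefix sums: [0, 1, 16, 19, 26, 31, 39, 45, 49, 53]
Sum[3..4] = prefix[5] - prefix[3] = 31 - 19 = 12


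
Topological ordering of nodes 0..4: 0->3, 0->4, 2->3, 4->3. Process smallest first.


Kahn's algorithm, process smallest node first
Order: [0, 1, 2, 4, 3]


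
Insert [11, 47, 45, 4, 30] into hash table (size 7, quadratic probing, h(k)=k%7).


Insertions: 11->slot 4; 47->slot 5; 45->slot 3; 4->slot 1; 30->slot 2
Table: [None, 4, 30, 45, 11, 47, None]


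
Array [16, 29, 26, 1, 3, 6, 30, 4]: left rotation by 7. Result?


Left rotate by 7: [4, 16, 29, 26, 1, 3, 6, 30]


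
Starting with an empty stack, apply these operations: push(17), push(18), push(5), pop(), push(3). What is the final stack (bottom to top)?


push(17) -> [17]
push(18) -> [17, 18]
push(5) -> [17, 18, 5]
pop() returns 5 -> [17, 18]
push(3) -> [17, 18, 3]
Final stack (bottom to top): [17, 18, 3]


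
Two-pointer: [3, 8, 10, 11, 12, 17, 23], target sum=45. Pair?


Two pointers: lo=0, hi=6
No pair sums to 45


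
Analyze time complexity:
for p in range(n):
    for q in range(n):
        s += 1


Per nesting level: O(n) * O(n) = O(n^2)
Complexity: O(n^2)


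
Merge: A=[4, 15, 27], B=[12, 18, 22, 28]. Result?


Compare heads, take smaller each step.
Merged: [4, 12, 15, 18, 22, 27, 28]


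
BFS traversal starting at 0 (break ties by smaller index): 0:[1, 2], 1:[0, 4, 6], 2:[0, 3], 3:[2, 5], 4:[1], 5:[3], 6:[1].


BFS queue: start with [0]
Visit order: [0, 1, 2, 4, 6, 3, 5]


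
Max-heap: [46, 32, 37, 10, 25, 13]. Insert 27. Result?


Append 27: [46, 32, 37, 10, 25, 13, 27]
Bubble up: no swaps needed
Result: [46, 32, 37, 10, 25, 13, 27]


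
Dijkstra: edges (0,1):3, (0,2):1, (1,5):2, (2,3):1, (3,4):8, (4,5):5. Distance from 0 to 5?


Dijkstra from 0:
Distances: {0: 0, 1: 3, 2: 1, 3: 2, 4: 10, 5: 5}
Shortest distance to 5 = 5, path = [0, 1, 5]


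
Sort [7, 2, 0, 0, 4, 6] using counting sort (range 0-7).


Count array: [2, 0, 1, 0, 1, 0, 1, 1]
Reconstruct: [0, 0, 2, 4, 6, 7]


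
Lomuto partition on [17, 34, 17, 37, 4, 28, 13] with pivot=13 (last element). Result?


Elements <= 13 go left of pivot.
Result: [4, 13, 17, 37, 17, 28, 34], pivot at index 1


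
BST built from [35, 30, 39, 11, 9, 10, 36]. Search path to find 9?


BST root = 35
Search for 9: compare at each node
Path: [35, 30, 11, 9]


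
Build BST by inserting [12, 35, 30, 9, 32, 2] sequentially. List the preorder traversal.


Root = 12; build tree by BST insertion.
Preorder traversal: [12, 9, 2, 35, 30, 32]


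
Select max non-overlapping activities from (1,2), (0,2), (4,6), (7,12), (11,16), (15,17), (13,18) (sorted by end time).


Greedy: pick earliest-ending, then skip overlaps.
Selected (4 activities): [(1, 2), (4, 6), (7, 12), (15, 17)]


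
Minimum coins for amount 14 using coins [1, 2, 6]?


dp[0]=0; dp[i]=1+min(dp[i-c] for c in coins)
...dp[9]=3, dp[10]=3, dp[11]=4, dp[12]=2, dp[13]=3, dp[14]=3
Minimum coins for 14 = 3


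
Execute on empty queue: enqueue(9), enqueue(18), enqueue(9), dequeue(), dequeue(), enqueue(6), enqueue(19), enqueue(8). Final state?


enqueue(9) -> [9]
enqueue(18) -> [9, 18]
enqueue(9) -> [9, 18, 9]
dequeue() returns 9 -> [18, 9]
dequeue() returns 18 -> [9]
enqueue(6) -> [9, 6]
enqueue(19) -> [9, 6, 19]
enqueue(8) -> [9, 6, 19, 8]
Final queue (front to back): [9, 6, 19, 8]


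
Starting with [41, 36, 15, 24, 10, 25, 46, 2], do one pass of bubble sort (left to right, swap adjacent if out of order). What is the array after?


After one pass: [36, 15, 24, 10, 25, 41, 2, 46]


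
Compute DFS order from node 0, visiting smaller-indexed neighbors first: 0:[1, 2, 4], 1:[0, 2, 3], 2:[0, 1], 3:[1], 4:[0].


DFS stack-based: start with [0]
Visit order: [0, 1, 2, 3, 4]


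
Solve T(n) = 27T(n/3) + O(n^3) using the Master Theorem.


a=27, b=3, c=3. log_3(27)=3 = c=3. Case 2: O(n^c log n) = O(n^3 log n)
Complexity: O(n^3 log n)


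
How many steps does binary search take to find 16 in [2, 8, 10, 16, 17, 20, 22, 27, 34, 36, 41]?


Search for 16:
[0,10] mid=5 arr[5]=20
[0,4] mid=2 arr[2]=10
[3,4] mid=3 arr[3]=16
Total: 3 comparisons


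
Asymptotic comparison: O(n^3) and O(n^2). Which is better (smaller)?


quadratic grows slower than cubic
O(n^2) is asymptotically smaller; O(n^3) grows faster


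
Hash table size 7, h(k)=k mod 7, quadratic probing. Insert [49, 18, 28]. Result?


Insertions: 49->slot 0; 18->slot 4; 28->slot 1
Table: [49, 28, None, None, 18, None, None]


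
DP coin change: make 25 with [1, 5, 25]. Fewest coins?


dp[0]=0; dp[i]=1+min(dp[i-c] for c in coins)
...dp[20]=4, dp[21]=5, dp[22]=6, dp[23]=7, dp[24]=8, dp[25]=1
Minimum coins for 25 = 1


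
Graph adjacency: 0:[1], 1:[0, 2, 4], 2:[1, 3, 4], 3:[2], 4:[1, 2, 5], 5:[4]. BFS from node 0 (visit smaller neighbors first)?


BFS queue: start with [0]
Visit order: [0, 1, 2, 4, 3, 5]


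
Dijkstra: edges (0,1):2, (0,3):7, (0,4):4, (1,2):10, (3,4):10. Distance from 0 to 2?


Dijkstra from 0:
Distances: {0: 0, 1: 2, 2: 12, 3: 7, 4: 4}
Shortest distance to 2 = 12, path = [0, 1, 2]


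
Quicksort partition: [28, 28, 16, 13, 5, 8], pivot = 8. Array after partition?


Elements <= 8 go left of pivot.
Result: [5, 8, 16, 13, 28, 28], pivot at index 1


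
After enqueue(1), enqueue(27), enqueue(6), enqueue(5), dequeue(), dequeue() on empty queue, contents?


enqueue(1) -> [1]
enqueue(27) -> [1, 27]
enqueue(6) -> [1, 27, 6]
enqueue(5) -> [1, 27, 6, 5]
dequeue() returns 1 -> [27, 6, 5]
dequeue() returns 27 -> [6, 5]
Final queue (front to back): [6, 5]


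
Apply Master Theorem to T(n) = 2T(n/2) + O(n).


a=2, b=2, c=1. log_2(2)=1 = c=1. Case 2: O(n^c log n) = O(n log n)
Complexity: O(n log n)


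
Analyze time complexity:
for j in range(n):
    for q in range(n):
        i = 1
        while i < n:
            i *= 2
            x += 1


Per nesting level: O(n) * O(n) * O(log n) = O(n^2 log n)
Complexity: O(n^2 log n)


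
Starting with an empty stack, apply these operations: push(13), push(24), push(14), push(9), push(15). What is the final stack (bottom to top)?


push(13) -> [13]
push(24) -> [13, 24]
push(14) -> [13, 24, 14]
push(9) -> [13, 24, 14, 9]
push(15) -> [13, 24, 14, 9, 15]
Final stack (bottom to top): [13, 24, 14, 9, 15]


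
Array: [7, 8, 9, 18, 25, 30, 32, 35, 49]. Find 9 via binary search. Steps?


Search for 9:
[0,8] mid=4 arr[4]=25
[0,3] mid=1 arr[1]=8
[2,3] mid=2 arr[2]=9
Total: 3 comparisons


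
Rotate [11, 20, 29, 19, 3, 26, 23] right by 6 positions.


Right rotate by 6: [20, 29, 19, 3, 26, 23, 11]


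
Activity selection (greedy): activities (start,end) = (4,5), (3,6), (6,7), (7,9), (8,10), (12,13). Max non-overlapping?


Greedy: pick earliest-ending, then skip overlaps.
Selected (4 activities): [(4, 5), (6, 7), (7, 9), (12, 13)]


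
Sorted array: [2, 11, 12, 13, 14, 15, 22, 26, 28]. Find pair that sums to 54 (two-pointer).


Two pointers: lo=0, hi=8
Found pair: (26, 28) summing to 54


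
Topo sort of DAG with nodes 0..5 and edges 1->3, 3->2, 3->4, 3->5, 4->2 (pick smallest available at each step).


Kahn's algorithm, process smallest node first
Order: [0, 1, 3, 4, 2, 5]


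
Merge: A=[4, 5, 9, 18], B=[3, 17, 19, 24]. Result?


Compare heads, take smaller each step.
Merged: [3, 4, 5, 9, 17, 18, 19, 24]


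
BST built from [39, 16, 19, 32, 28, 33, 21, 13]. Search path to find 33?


BST root = 39
Search for 33: compare at each node
Path: [39, 16, 19, 32, 33]


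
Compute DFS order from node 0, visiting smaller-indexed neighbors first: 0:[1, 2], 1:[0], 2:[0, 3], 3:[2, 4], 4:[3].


DFS stack-based: start with [0]
Visit order: [0, 1, 2, 3, 4]


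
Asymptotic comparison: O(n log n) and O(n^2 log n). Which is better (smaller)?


linearithmic grows slower than n^2 log n
O(n log n) is asymptotically smaller; O(n^2 log n) grows faster


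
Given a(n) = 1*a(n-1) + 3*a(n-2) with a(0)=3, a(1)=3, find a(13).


Build bottom-up:
...a(11)=18480, a(12)=42627, a(13)=1*42627+3*18480=98067


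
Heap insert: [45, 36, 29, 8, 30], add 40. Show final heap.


Append 40: [45, 36, 29, 8, 30, 40]
Bubble up: swap idx 5(40) with idx 2(29)
Result: [45, 36, 40, 8, 30, 29]


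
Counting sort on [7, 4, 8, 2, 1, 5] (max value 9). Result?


Count array: [0, 1, 1, 0, 1, 1, 0, 1, 1, 0]
Reconstruct: [1, 2, 4, 5, 7, 8]


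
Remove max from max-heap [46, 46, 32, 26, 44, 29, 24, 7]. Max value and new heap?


Max = 46
Replace root with last, heapify down
Resulting heap: [46, 44, 32, 26, 7, 29, 24]


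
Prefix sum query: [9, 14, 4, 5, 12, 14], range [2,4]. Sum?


Prefix sums: [0, 9, 23, 27, 32, 44, 58]
Sum[2..4] = prefix[5] - prefix[2] = 44 - 23 = 21


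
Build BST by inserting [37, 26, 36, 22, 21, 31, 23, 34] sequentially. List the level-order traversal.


Root = 37; build tree by BST insertion.
Level-Order traversal: [37, 26, 22, 36, 21, 23, 31, 34]


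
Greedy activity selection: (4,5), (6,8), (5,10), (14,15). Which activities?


Greedy: pick earliest-ending, then skip overlaps.
Selected (3 activities): [(4, 5), (6, 8), (14, 15)]


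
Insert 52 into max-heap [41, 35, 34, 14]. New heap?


Append 52: [41, 35, 34, 14, 52]
Bubble up: swap idx 4(52) with idx 1(35); swap idx 1(52) with idx 0(41)
Result: [52, 41, 34, 14, 35]


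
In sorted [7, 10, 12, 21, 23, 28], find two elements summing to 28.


Two pointers: lo=0, hi=5
Found pair: (7, 21) summing to 28


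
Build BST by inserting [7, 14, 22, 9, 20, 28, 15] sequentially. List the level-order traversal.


Root = 7; build tree by BST insertion.
Level-Order traversal: [7, 14, 9, 22, 20, 28, 15]


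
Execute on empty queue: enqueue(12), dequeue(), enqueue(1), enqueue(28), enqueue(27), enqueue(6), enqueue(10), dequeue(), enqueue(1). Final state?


enqueue(12) -> [12]
dequeue() returns 12 -> []
enqueue(1) -> [1]
enqueue(28) -> [1, 28]
enqueue(27) -> [1, 28, 27]
enqueue(6) -> [1, 28, 27, 6]
enqueue(10) -> [1, 28, 27, 6, 10]
dequeue() returns 1 -> [28, 27, 6, 10]
enqueue(1) -> [28, 27, 6, 10, 1]
Final queue (front to back): [28, 27, 6, 10, 1]


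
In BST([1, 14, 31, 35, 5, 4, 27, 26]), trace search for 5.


BST root = 1
Search for 5: compare at each node
Path: [1, 14, 5]


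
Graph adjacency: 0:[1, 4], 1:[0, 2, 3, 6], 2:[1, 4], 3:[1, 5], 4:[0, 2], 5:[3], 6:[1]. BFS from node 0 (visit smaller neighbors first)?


BFS queue: start with [0]
Visit order: [0, 1, 4, 2, 3, 6, 5]


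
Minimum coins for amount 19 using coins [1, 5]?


dp[0]=0; dp[i]=1+min(dp[i-c] for c in coins)
...dp[14]=6, dp[15]=3, dp[16]=4, dp[17]=5, dp[18]=6, dp[19]=7
Minimum coins for 19 = 7


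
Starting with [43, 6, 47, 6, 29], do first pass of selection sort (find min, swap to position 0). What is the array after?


After one pass: [6, 43, 47, 6, 29]


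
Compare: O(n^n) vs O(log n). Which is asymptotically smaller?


logarithmic grows slower than n^n
O(log n) is asymptotically smaller; O(n^n) grows faster


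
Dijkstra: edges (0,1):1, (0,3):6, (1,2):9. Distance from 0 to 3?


Dijkstra from 0:
Distances: {0: 0, 1: 1, 2: 10, 3: 6}
Shortest distance to 3 = 6, path = [0, 3]


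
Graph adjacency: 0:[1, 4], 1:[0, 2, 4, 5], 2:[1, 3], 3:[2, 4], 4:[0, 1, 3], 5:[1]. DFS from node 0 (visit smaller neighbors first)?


DFS stack-based: start with [0]
Visit order: [0, 1, 2, 3, 4, 5]


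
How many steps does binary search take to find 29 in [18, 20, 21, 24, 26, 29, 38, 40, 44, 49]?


Search for 29:
[0,9] mid=4 arr[4]=26
[5,9] mid=7 arr[7]=40
[5,6] mid=5 arr[5]=29
Total: 3 comparisons


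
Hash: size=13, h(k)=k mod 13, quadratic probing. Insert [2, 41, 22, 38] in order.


Insertions: 2->slot 2; 41->slot 3; 22->slot 9; 38->slot 12
Table: [None, None, 2, 41, None, None, None, None, None, 22, None, None, 38]


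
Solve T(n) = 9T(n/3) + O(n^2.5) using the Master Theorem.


a=9, b=3, c=2.5. log_3(9)=2 < c=2.5. Case 3: O(n^c) = O(n^2.500)
Complexity: O(n^2.500)


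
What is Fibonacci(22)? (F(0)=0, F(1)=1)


F(n)=F(n-1)+F(n-2)
...F(20)=6765, F(21)=10946, F(22)=17711


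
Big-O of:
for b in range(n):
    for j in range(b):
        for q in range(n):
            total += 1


Per nesting level: O(n) * O(n) [triangular over b] * O(n) = O(n^3)
Complexity: O(n^3)


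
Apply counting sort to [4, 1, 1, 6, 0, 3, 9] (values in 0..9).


Count array: [1, 2, 0, 1, 1, 0, 1, 0, 0, 1]
Reconstruct: [0, 1, 1, 3, 4, 6, 9]


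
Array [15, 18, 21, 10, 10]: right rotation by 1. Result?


Right rotate by 1: [10, 15, 18, 21, 10]


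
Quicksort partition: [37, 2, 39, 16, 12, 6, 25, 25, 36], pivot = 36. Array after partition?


Elements <= 36 go left of pivot.
Result: [2, 16, 12, 6, 25, 25, 36, 37, 39], pivot at index 6


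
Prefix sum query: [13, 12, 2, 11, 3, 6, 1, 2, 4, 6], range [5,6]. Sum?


Prefix sums: [0, 13, 25, 27, 38, 41, 47, 48, 50, 54, 60]
Sum[5..6] = prefix[7] - prefix[5] = 48 - 41 = 7


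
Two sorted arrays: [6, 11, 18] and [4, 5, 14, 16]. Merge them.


Compare heads, take smaller each step.
Merged: [4, 5, 6, 11, 14, 16, 18]


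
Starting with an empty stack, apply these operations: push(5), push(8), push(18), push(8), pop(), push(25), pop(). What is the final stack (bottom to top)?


push(5) -> [5]
push(8) -> [5, 8]
push(18) -> [5, 8, 18]
push(8) -> [5, 8, 18, 8]
pop() returns 8 -> [5, 8, 18]
push(25) -> [5, 8, 18, 25]
pop() returns 25 -> [5, 8, 18]
Final stack (bottom to top): [5, 8, 18]


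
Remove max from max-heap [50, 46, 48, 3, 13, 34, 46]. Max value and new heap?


Max = 50
Replace root with last, heapify down
Resulting heap: [48, 46, 46, 3, 13, 34]


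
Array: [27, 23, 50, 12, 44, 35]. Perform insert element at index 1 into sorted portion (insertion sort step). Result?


After one pass: [23, 27, 50, 12, 44, 35]


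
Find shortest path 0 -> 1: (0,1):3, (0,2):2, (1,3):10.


Dijkstra from 0:
Distances: {0: 0, 1: 3, 2: 2, 3: 13}
Shortest distance to 1 = 3, path = [0, 1]


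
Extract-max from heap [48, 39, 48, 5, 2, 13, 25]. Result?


Max = 48
Replace root with last, heapify down
Resulting heap: [48, 39, 25, 5, 2, 13]


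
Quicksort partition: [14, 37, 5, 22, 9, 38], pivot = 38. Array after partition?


Elements <= 38 go left of pivot.
Result: [14, 37, 5, 22, 9, 38], pivot at index 5


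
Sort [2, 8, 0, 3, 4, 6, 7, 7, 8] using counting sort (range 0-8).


Count array: [1, 0, 1, 1, 1, 0, 1, 2, 2]
Reconstruct: [0, 2, 3, 4, 6, 7, 7, 8, 8]


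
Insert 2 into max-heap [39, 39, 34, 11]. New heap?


Append 2: [39, 39, 34, 11, 2]
Bubble up: no swaps needed
Result: [39, 39, 34, 11, 2]


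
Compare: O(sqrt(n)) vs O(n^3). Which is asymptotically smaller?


sublinear grows slower than cubic
O(sqrt(n)) is asymptotically smaller; O(n^3) grows faster


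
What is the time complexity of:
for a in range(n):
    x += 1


Per nesting level: O(n) = O(n)
Complexity: O(n)


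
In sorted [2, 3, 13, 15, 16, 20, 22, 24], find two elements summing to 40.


Two pointers: lo=0, hi=7
Found pair: (16, 24) summing to 40


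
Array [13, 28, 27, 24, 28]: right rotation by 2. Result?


Right rotate by 2: [24, 28, 13, 28, 27]


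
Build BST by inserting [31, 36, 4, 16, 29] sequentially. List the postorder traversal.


Root = 31; build tree by BST insertion.
Postorder traversal: [29, 16, 4, 36, 31]


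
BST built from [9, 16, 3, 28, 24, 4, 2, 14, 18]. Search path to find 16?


BST root = 9
Search for 16: compare at each node
Path: [9, 16]


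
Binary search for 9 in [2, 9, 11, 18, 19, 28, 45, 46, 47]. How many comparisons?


Search for 9:
[0,8] mid=4 arr[4]=19
[0,3] mid=1 arr[1]=9
Total: 2 comparisons


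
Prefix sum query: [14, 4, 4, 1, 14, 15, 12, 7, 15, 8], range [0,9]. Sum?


Prefix sums: [0, 14, 18, 22, 23, 37, 52, 64, 71, 86, 94]
Sum[0..9] = prefix[10] - prefix[0] = 94 - 0 = 94


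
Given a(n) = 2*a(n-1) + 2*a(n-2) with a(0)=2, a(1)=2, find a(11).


Build bottom-up:
...a(9)=8480, a(10)=23168, a(11)=2*23168+2*8480=63296


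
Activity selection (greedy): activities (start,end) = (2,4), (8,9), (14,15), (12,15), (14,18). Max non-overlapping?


Greedy: pick earliest-ending, then skip overlaps.
Selected (3 activities): [(2, 4), (8, 9), (14, 15)]


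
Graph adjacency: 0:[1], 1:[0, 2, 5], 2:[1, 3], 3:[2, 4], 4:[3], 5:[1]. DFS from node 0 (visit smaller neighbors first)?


DFS stack-based: start with [0]
Visit order: [0, 1, 2, 3, 4, 5]


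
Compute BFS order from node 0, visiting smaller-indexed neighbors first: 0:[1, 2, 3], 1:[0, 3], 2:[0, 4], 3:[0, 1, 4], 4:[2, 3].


BFS queue: start with [0]
Visit order: [0, 1, 2, 3, 4]


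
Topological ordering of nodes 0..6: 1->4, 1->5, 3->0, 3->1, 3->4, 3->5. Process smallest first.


Kahn's algorithm, process smallest node first
Order: [2, 3, 0, 1, 4, 5, 6]


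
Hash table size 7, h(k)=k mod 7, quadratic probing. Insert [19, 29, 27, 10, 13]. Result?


Insertions: 19->slot 5; 29->slot 1; 27->slot 6; 10->slot 3; 13->slot 0
Table: [13, 29, None, 10, None, 19, 27]


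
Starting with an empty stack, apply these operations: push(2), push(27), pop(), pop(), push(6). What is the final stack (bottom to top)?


push(2) -> [2]
push(27) -> [2, 27]
pop() returns 27 -> [2]
pop() returns 2 -> []
push(6) -> [6]
Final stack (bottom to top): [6]


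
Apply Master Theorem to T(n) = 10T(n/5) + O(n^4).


a=10, b=5, c=4. log_5(10)=1.431 < c=4. Case 3: O(n^c) = O(n^4)
Complexity: O(n^4)


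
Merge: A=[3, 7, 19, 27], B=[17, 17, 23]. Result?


Compare heads, take smaller each step.
Merged: [3, 7, 17, 17, 19, 23, 27]


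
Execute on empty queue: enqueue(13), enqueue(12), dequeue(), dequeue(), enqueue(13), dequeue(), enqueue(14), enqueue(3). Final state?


enqueue(13) -> [13]
enqueue(12) -> [13, 12]
dequeue() returns 13 -> [12]
dequeue() returns 12 -> []
enqueue(13) -> [13]
dequeue() returns 13 -> []
enqueue(14) -> [14]
enqueue(3) -> [14, 3]
Final queue (front to back): [14, 3]


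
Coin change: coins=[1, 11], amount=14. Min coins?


dp[0]=0; dp[i]=1+min(dp[i-c] for c in coins)
...dp[9]=9, dp[10]=10, dp[11]=1, dp[12]=2, dp[13]=3, dp[14]=4
Minimum coins for 14 = 4


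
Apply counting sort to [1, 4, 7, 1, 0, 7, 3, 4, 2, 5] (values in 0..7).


Count array: [1, 2, 1, 1, 2, 1, 0, 2]
Reconstruct: [0, 1, 1, 2, 3, 4, 4, 5, 7, 7]


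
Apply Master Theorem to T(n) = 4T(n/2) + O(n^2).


a=4, b=2, c=2. log_2(4)=2 = c=2. Case 2: O(n^c log n) = O(n^2 log n)
Complexity: O(n^2 log n)


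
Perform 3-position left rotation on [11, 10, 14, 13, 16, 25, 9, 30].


Left rotate by 3: [13, 16, 25, 9, 30, 11, 10, 14]


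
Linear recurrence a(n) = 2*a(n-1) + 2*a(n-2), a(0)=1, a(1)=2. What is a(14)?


Build bottom-up:
...a(12)=136384, a(13)=372608, a(14)=2*372608+2*136384=1017984


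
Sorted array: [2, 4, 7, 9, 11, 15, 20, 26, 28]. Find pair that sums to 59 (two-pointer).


Two pointers: lo=0, hi=8
No pair sums to 59


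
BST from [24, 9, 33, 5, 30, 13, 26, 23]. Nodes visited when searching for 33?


BST root = 24
Search for 33: compare at each node
Path: [24, 33]


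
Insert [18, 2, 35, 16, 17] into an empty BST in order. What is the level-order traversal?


Root = 18; build tree by BST insertion.
Level-Order traversal: [18, 2, 35, 16, 17]


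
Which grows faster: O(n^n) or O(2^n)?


exponential grows slower than n^n
O(2^n) is asymptotically smaller; O(n^n) grows faster


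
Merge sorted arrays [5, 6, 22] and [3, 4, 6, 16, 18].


Compare heads, take smaller each step.
Merged: [3, 4, 5, 6, 6, 16, 18, 22]


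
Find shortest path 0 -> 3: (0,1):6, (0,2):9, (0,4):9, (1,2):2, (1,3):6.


Dijkstra from 0:
Distances: {0: 0, 1: 6, 2: 8, 3: 12, 4: 9}
Shortest distance to 3 = 12, path = [0, 1, 3]
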